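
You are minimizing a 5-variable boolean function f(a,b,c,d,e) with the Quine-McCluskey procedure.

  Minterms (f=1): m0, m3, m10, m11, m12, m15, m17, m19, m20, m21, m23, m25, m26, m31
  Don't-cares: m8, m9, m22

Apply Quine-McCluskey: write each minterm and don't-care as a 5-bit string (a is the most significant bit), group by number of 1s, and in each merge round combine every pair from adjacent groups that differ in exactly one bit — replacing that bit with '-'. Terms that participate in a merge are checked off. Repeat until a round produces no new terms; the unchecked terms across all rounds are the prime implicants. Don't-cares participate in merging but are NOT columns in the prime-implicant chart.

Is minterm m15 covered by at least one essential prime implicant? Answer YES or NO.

NO

Round 0: 00000✓ 00011✓ 01000✓ 01001✓ 01010✓ 01011✓ 01100✓ 01111✓ 10001✓ 10011✓ 10100✓ 10101✓ 10110✓ 10111✓ 11001✓ 11010✓ 11111✓
Round 1: -0011 -1001 -1010 -1111 0-000 0-011 01-00 01-11 010-0✓ 010-1✓ 0100-✓ 0101-✓ 1-001 1-111 10-01✓ 10-11✓ 100-1✓ 101-0✓ 101-1✓ 1010-✓ 1011-✓
Round 2: 010-- 10--1 101--
PIs = {-0011, -1001, -1010, -1111, 0-000, 0-011, 01-00, 01-11, 010--, 1-001, 1-111, 10--1, 101--}
Coverage chart:
  m0: 0-000 ←essential
  m3: -0011,0-011
  m10: -1010,010--
  m11: 0-011,01-11,010--
  m12: 01-00 ←essential
  m15: -1111,01-11
  m17: 1-001,10--1
  m19: -0011,10--1
  m20: 101-- ←essential
  m21: 10--1,101--
  m23: 1-111,10--1,101--
  m25: -1001,1-001
  m26: -1010 ←essential
  m31: -1111,1-111
Essential: -1010, 0-000, 01-00, 101--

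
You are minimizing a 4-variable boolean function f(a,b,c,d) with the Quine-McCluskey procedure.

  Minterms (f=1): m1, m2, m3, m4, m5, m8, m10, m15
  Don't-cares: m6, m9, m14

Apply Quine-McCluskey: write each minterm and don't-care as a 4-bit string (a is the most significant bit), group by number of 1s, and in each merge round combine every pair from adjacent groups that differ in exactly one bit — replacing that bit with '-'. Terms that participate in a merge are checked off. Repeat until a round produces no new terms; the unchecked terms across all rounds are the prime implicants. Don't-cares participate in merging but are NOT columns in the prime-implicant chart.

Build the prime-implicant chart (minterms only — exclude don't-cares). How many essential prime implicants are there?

1

size-2^0 implicants → 0001(✓)  0010(✓)  0011(✓)  0100(✓)  0101(✓)  0110(✓)  1000(✓)  1001(✓)  1010(✓)  1110(✓)  1111(✓)
size-2^1 implicants → -001  -010(✓)  -110(✓)  0-01  0-10(✓)  00-1  001-  01-0  010-  1-10(✓)  10-0  100-  111-
size-2^2 implicants → --10
Unchecked terms (primes): --10, -001, 0-01, 00-1, 001-, 01-0, 010-, 10-0, 100-, 111-
Minterm coverage:
  m1 ⊆ -001,0-01,00-1
  m2 ⊆ --10,001-
  m3 ⊆ 00-1,001-
  m4 ⊆ 01-0,010-
  m5 ⊆ 0-01,010-
  m8 ⊆ 10-0,100-
  m10 ⊆ --10,10-0
  m15 ⊆ 111- [E]
E = {111-}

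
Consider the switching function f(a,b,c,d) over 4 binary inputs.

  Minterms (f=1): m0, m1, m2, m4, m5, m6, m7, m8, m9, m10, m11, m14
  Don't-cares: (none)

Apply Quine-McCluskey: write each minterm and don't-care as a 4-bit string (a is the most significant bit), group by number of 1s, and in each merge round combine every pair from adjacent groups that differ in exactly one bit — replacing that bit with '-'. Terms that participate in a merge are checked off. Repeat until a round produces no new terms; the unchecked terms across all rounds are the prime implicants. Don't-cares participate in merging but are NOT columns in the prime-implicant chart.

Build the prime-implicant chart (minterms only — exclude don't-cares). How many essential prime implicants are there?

3

size-2^0 implicants → 0000(✓)  0001(✓)  0010(✓)  0100(✓)  0101(✓)  0110(✓)  0111(✓)  1000(✓)  1001(✓)  1010(✓)  1011(✓)  1110(✓)
size-2^1 implicants → -000(✓)  -001(✓)  -010(✓)  -110(✓)  0-00(✓)  0-01(✓)  0-10(✓)  00-0(✓)  000-(✓)  01-0(✓)  01-1(✓)  010-(✓)  011-(✓)  1-10(✓)  10-0(✓)  10-1(✓)  100-(✓)  101-(✓)
size-2^2 implicants → --10  -0-0  -00-  0--0  0-0-  01--  10--
Unchecked terms (primes): --10, -0-0, -00-, 0--0, 0-0-, 01--, 10--
Minterm coverage:
  m0 ⊆ -0-0,-00-,0--0,0-0-
  m1 ⊆ -00-,0-0-
  m2 ⊆ --10,-0-0,0--0
  m4 ⊆ 0--0,0-0-,01--
  m5 ⊆ 0-0-,01--
  m6 ⊆ --10,0--0,01--
  m7 ⊆ 01-- [E]
  m8 ⊆ -0-0,-00-,10--
  m9 ⊆ -00-,10--
  m10 ⊆ --10,-0-0,10--
  m11 ⊆ 10-- [E]
  m14 ⊆ --10 [E]
E = {--10, 01--, 10--}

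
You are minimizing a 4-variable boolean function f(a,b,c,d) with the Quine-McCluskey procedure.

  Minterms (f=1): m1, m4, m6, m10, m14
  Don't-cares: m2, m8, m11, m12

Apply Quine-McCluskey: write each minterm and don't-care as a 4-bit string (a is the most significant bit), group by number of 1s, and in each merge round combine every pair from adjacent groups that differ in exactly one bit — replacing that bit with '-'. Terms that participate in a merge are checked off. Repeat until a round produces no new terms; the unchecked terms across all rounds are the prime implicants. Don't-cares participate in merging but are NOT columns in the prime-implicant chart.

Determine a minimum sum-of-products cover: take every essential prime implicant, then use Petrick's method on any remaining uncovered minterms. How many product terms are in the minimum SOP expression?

3

size-2^0 implicants → 0001  0010(✓)  0100(✓)  0110(✓)  1000(✓)  1010(✓)  1011(✓)  1100(✓)  1110(✓)
size-2^1 implicants → -010(✓)  -100(✓)  -110(✓)  0-10(✓)  01-0(✓)  1-00(✓)  1-10(✓)  10-0(✓)  101-  11-0(✓)
size-2^2 implicants → --10  -1-0  1--0
Unchecked terms (primes): --10, -1-0, 0001, 1--0, 101-
Minterm coverage:
  m1 ⊆ 0001 [E]
  m4 ⊆ -1-0 [E]
  m6 ⊆ --10,-1-0
  m10 ⊆ --10,1--0,101-
  m14 ⊆ --10,-1-0,1--0
E = {-1-0, 0001}
Petrick residual → --10
Cover = cd' + bd' + a'b'c'd  |cover|=3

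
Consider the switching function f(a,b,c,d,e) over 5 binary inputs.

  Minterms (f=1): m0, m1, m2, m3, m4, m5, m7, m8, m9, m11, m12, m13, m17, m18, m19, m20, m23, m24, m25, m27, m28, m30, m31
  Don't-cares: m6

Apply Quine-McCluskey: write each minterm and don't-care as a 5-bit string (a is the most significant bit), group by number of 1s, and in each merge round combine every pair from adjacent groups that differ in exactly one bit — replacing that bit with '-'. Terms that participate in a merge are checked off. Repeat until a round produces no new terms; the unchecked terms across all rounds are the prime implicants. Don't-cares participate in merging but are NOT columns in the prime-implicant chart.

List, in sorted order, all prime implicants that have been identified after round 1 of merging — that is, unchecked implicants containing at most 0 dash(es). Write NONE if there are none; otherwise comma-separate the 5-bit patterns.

NONE

size-2^0 implicants → 00000(✓)  00001(✓)  00010(✓)  00011(✓)  00100(✓)  00101(✓)  00110(✓)  00111(✓)  01000(✓)  01001(✓)  01011(✓)  01100(✓)  01101(✓)  10001(✓)  10010(✓)  10011(✓)  10100(✓)  10111(✓)  11000(✓)  11001(✓)  11011(✓)  11100(✓)  11110(✓)  11111(✓)
size-2^1 implicants → -0001(✓)  -0010(✓)  -0011(✓)  -0100(✓)  -0111(✓)  -1000(✓)  -1001(✓)  -1011(✓)  -1100(✓)  0-000(✓)  0-001(✓)  0-011(✓)  0-100(✓)  0-101(✓)  00-00(✓)  00-01(✓)  00-10(✓)  00-11(✓)  000-0(✓)  000-1(✓)  0000-(✓)  0001-(✓)  001-0(✓)  001-1(✓)  0010-(✓)  0011-(✓)  01-00(✓)  01-01(✓)  010-1(✓)  0100-(✓)  0110-(✓)  1-001(✓)  1-011(✓)  1-100(✓)  1-111(✓)  10-11(✓)  100-1(✓)  1001-(✓)  11-00(✓)  11-11(✓)  110-1(✓)  1100-(✓)  111-0  1111-
size-2^2 implicants → --001(✓)  --011(✓)  --100  -0-11  -00-1(✓)  -001-  -1-00  -10-1(✓)  -100-  0--00(✓)  0--01(✓)  0-0-1(✓)  0-00-(✓)  0-10-(✓)  00--0(✓)  00--1(✓)  00-0-(✓)  00-1-(✓)  000--(✓)  001--(✓)  01-0-(✓)  1--11  1-0-1(✓)
size-2^3 implicants → --0-1  0--0-  00---
Unchecked terms (primes): --0-1, --100, -0-11, -001-, -1-00, -100-, 0--0-, 00---, 1--11, 111-0, 1111-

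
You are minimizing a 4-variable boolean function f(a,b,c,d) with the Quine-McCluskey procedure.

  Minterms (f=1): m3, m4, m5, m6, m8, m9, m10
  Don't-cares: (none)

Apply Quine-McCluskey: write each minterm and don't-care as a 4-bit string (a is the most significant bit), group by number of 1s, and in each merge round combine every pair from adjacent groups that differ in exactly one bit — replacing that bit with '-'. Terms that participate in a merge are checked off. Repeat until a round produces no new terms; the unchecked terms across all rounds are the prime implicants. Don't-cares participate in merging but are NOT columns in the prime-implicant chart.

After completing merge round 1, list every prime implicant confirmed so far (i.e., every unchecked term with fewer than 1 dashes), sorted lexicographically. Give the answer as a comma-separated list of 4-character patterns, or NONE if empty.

Round 0: 0011 0100✓ 0101✓ 0110✓ 1000✓ 1001✓ 1010✓
Round 1: 01-0 010- 10-0 100-
PIs = {0011, 01-0, 010-, 10-0, 100-}

0011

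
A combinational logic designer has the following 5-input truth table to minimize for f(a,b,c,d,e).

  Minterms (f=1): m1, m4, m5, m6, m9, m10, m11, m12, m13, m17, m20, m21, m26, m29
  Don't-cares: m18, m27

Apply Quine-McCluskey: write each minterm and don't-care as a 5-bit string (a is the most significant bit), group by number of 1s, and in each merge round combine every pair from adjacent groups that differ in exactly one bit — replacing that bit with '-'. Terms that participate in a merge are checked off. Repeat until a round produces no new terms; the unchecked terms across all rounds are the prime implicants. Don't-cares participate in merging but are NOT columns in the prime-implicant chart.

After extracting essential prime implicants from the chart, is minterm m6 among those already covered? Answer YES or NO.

YES

[col 0] 00001*, 00100*, 00101*, 00110*, 01001*, 01010*, 01011*, 01100*, 01101*, 10001*, 10010*, 10100*, 10101*, 11010*, 11011*, 11101*
[col 1] -0001*, -0100*, -0101*, -1010*, -1011*, -1101*, 0-001*, 0-100*, 0-101*, 00-01*, 001-0, 0010-*, 01-01*, 010-1, 0101-*, 0110-*, 1-010, 1-101*, 10-01*, 1010-*, 1101-*
[col 2] --101, -0-01, -010-, -101-, 0--01, 0-10-
Prime implicants: --101, -0-01, -010-, -101-, 0--01, 0-10-, 001-0, 010-1, 1-010
PI chart (minterm → PIs covering it):
  1 | -0-01,0--01
  4 | -010-,0-10-,001-0
  5 | --101,-0-01,-010-,0--01,0-10-
  6 | 001-0  (sole → essential)
  9 | 0--01,010-1
  10 | -101-  (sole → essential)
  11 | -101-,010-1
  12 | 0-10-  (sole → essential)
  13 | --101,0--01,0-10-
  17 | -0-01  (sole → essential)
  20 | -010-  (sole → essential)
  21 | --101,-0-01,-010-
  26 | -101-,1-010
  29 | --101  (sole → essential)
Essential prime implicants: --101, -0-01, -010-, -101-, 0-10-, 001-0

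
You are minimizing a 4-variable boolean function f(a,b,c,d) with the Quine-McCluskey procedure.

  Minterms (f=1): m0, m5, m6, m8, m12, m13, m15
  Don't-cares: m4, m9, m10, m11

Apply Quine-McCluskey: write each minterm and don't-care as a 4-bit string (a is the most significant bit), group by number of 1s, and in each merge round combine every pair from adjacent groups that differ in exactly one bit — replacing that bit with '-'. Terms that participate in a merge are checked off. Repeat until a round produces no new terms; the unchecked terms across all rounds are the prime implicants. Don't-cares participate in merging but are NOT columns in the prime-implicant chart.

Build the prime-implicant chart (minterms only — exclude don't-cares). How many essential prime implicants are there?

Round 0: 0000✓ 0100✓ 0101✓ 0110✓ 1000✓ 1001✓ 1010✓ 1011✓ 1100✓ 1101✓ 1111✓
Round 1: -000✓ -100✓ -101✓ 0-00✓ 01-0 010-✓ 1-00✓ 1-01✓ 1-11✓ 10-0✓ 10-1✓ 100-✓ 101-✓ 11-1✓ 110-✓
Round 2: --00 -10- 1--1 1-0- 10--
PIs = {--00, -10-, 01-0, 1--1, 1-0-, 10--}
Coverage chart:
  m0: --00 ←essential
  m5: -10- ←essential
  m6: 01-0 ←essential
  m8: --00,1-0-,10--
  m12: --00,-10-,1-0-
  m13: -10-,1--1,1-0-
  m15: 1--1 ←essential
Essential: --00, -10-, 01-0, 1--1

4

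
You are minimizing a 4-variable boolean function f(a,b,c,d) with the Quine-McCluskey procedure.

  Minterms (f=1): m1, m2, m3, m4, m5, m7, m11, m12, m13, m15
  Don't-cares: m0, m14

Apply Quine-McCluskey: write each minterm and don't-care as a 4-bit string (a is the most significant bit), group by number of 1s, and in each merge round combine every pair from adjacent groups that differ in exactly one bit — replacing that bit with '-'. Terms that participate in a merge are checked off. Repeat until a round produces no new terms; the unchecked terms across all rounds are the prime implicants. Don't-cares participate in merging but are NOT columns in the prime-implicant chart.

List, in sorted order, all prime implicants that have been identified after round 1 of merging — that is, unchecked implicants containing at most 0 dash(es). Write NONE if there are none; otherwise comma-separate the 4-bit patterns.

size-2^0 implicants → 0000(✓)  0001(✓)  0010(✓)  0011(✓)  0100(✓)  0101(✓)  0111(✓)  1011(✓)  1100(✓)  1101(✓)  1110(✓)  1111(✓)
size-2^1 implicants → -011(✓)  -100(✓)  -101(✓)  -111(✓)  0-00(✓)  0-01(✓)  0-11(✓)  00-0(✓)  00-1(✓)  000-(✓)  001-(✓)  01-1(✓)  010-(✓)  1-11(✓)  11-0(✓)  11-1(✓)  110-(✓)  111-(✓)
size-2^2 implicants → --11  -1-1  -10-  0--1  0-0-  00--  11--
Unchecked terms (primes): --11, -1-1, -10-, 0--1, 0-0-, 00--, 11--

NONE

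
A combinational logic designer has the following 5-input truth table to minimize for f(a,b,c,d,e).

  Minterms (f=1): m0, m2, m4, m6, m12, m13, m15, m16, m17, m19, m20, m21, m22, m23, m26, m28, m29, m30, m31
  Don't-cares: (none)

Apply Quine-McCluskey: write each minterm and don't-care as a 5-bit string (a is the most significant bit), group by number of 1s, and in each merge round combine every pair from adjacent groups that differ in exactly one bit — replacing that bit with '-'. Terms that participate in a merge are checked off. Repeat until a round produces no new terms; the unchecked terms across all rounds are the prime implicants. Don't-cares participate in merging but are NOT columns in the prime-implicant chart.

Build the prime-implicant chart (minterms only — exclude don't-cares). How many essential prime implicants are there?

4

[col 0] 00000*, 00010*, 00100*, 00110*, 01100*, 01101*, 01111*, 10000*, 10001*, 10011*, 10100*, 10101*, 10110*, 10111*, 11010*, 11100*, 11101*, 11110*, 11111*
[col 1] -0000*, -0100*, -0110*, -1100*, -1101*, -1111*, 0-100*, 00-00*, 00-10*, 000-0*, 001-0*, 011-1*, 0110-*, 1-100*, 1-101*, 1-110*, 1-111*, 10-00*, 10-01*, 10-11*, 100-1*, 1000-*, 101-0*, 101-1*, 1010-*, 1011-*, 11-10, 111-0*, 111-1*, 1110-*, 1111-*
[col 2] --100, -0-00, -01-0, -11-1, -110-, 00--0, 1-1-0*, 1-1-1*, 1-10-*, 1-11-*, 10--1, 10-0-, 101--*, 111--*
[col 3] 1-1--
Prime implicants: --100, -0-00, -01-0, -11-1, -110-, 00--0, 1-1--, 10--1, 10-0-, 11-10
PI chart (minterm → PIs covering it):
  0 | -0-00,00--0
  2 | 00--0  (sole → essential)
  4 | --100,-0-00,-01-0,00--0
  6 | -01-0,00--0
  12 | --100,-110-
  13 | -11-1,-110-
  15 | -11-1  (sole → essential)
  16 | -0-00,10-0-
  17 | 10--1,10-0-
  19 | 10--1  (sole → essential)
  20 | --100,-0-00,-01-0,1-1--,10-0-
  21 | 1-1--,10--1,10-0-
  22 | -01-0,1-1--
  23 | 1-1--,10--1
  26 | 11-10  (sole → essential)
  28 | --100,-110-,1-1--
  29 | -11-1,-110-,1-1--
  30 | 1-1--,11-10
  31 | -11-1,1-1--
Essential prime implicants: -11-1, 00--0, 10--1, 11-10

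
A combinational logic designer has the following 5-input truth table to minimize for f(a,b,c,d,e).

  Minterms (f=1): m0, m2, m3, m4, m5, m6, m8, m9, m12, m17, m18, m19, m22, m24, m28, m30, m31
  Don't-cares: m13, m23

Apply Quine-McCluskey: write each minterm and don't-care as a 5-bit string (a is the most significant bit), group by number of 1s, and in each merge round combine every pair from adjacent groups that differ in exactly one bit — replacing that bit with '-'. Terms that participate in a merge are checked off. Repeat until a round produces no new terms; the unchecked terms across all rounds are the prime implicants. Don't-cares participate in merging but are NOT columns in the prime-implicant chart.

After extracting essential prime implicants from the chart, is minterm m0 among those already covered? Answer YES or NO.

NO

size-2^0 implicants → 00000(✓)  00010(✓)  00011(✓)  00100(✓)  00101(✓)  00110(✓)  01000(✓)  01001(✓)  01100(✓)  01101(✓)  10001(✓)  10010(✓)  10011(✓)  10110(✓)  10111(✓)  11000(✓)  11100(✓)  11110(✓)  11111(✓)
size-2^1 implicants → -0010(✓)  -0011(✓)  -0110(✓)  -1000(✓)  -1100(✓)  0-000(✓)  0-100(✓)  0-101(✓)  00-00(✓)  00-10(✓)  000-0(✓)  0001-(✓)  001-0(✓)  0010-(✓)  01-00(✓)  01-01(✓)  0100-(✓)  0110-(✓)  1-110(✓)  1-111(✓)  10-10(✓)  10-11(✓)  100-1  1001-(✓)  1011-(✓)  11-00(✓)  111-0  1111-(✓)
size-2^2 implicants → -0-10  -001-  -1-00  0--00  0-10-  00--0  01-0-  1-11-  10-1-
Unchecked terms (primes): -0-10, -001-, -1-00, 0--00, 0-10-, 00--0, 01-0-, 1-11-, 10-1-, 100-1, 111-0
Minterm coverage:
  m0 ⊆ 0--00,00--0
  m2 ⊆ -0-10,-001-,00--0
  m3 ⊆ -001- [E]
  m4 ⊆ 0--00,0-10-,00--0
  m5 ⊆ 0-10- [E]
  m6 ⊆ -0-10,00--0
  m8 ⊆ -1-00,0--00,01-0-
  m9 ⊆ 01-0- [E]
  m12 ⊆ -1-00,0--00,0-10-,01-0-
  m17 ⊆ 100-1 [E]
  m18 ⊆ -0-10,-001-,10-1-
  m19 ⊆ -001-,10-1-,100-1
  m22 ⊆ -0-10,1-11-,10-1-
  m24 ⊆ -1-00 [E]
  m28 ⊆ -1-00,111-0
  m30 ⊆ 1-11-,111-0
  m31 ⊆ 1-11- [E]
E = {-001-, -1-00, 0-10-, 01-0-, 1-11-, 100-1}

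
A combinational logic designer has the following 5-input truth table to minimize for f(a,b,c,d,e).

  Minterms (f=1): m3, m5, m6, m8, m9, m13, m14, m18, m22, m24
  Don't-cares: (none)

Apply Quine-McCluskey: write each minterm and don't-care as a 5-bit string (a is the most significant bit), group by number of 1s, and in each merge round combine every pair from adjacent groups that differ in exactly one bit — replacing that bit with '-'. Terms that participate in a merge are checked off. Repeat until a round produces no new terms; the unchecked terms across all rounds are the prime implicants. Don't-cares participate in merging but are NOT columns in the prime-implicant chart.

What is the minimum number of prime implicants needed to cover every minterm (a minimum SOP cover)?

6

[col 0] 00011, 00101*, 00110*, 01000*, 01001*, 01101*, 01110*, 10010*, 10110*, 11000*
[col 1] -0110, -1000, 0-101, 0-110, 01-01, 0100-, 10-10
Prime implicants: -0110, -1000, 0-101, 0-110, 00011, 01-01, 0100-, 10-10
PI chart (minterm → PIs covering it):
  3 | 00011  (sole → essential)
  5 | 0-101  (sole → essential)
  6 | -0110,0-110
  8 | -1000,0100-
  9 | 01-01,0100-
  13 | 0-101,01-01
  14 | 0-110  (sole → essential)
  18 | 10-10  (sole → essential)
  22 | -0110,10-10
  24 | -1000  (sole → essential)
Essential prime implicants: -1000, 0-101, 0-110, 00011, 10-10
Petrick residual → 01-01
Minimum SOP uses 6 PIs: bc'd'e' + a'cd'e + a'cde' + a'b'c'de + a'bd'e + ab'de'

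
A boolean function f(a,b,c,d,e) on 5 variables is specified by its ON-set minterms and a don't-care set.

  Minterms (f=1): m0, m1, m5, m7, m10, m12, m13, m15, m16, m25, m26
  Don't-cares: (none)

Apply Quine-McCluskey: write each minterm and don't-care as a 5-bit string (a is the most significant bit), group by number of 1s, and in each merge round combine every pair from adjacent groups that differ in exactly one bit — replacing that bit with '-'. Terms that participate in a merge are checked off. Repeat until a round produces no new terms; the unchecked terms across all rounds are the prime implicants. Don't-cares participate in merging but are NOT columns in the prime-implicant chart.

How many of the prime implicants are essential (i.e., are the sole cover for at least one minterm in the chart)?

5

Round 0: 00000✓ 00001✓ 00101✓ 00111✓ 01010✓ 01100✓ 01101✓ 01111✓ 10000✓ 11001 11010✓
Round 1: -0000 -1010 0-101✓ 0-111✓ 00-01 0000- 001-1✓ 011-1✓ 0110-
Round 2: 0-1-1
PIs = {-0000, -1010, 0-1-1, 00-01, 0000-, 0110-, 11001}
Coverage chart:
  m0: -0000,0000-
  m1: 00-01,0000-
  m5: 0-1-1,00-01
  m7: 0-1-1 ←essential
  m10: -1010 ←essential
  m12: 0110- ←essential
  m13: 0-1-1,0110-
  m15: 0-1-1 ←essential
  m16: -0000 ←essential
  m25: 11001 ←essential
  m26: -1010 ←essential
Essential: -0000, -1010, 0-1-1, 0110-, 11001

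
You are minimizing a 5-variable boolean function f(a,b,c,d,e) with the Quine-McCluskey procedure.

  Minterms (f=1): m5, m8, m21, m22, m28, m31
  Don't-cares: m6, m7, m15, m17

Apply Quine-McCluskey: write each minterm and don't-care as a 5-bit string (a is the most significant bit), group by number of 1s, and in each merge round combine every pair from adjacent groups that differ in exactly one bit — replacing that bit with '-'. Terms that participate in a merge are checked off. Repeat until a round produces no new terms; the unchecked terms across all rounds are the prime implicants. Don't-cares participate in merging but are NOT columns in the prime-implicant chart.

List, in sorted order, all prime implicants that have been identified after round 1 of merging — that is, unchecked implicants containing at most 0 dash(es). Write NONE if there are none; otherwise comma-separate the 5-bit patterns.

[col 0] 00101*, 00110*, 00111*, 01000, 01111*, 10001*, 10101*, 10110*, 11100, 11111*
[col 1] -0101, -0110, -1111, 0-111, 001-1, 0011-, 10-01
Prime implicants: -0101, -0110, -1111, 0-111, 001-1, 0011-, 01000, 10-01, 11100

01000, 11100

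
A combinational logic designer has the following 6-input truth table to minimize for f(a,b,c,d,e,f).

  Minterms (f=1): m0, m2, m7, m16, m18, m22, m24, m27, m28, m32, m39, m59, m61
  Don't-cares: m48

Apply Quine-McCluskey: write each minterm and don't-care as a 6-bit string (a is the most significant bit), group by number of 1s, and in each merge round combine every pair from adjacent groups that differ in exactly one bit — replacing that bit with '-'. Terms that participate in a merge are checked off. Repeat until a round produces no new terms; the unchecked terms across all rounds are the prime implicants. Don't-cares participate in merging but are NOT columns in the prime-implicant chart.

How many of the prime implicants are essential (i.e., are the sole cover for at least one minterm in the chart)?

7

Round 0: 000000✓ 000010✓ 000111✓ 010000✓ 010010✓ 010110✓ 011000✓ 011011✓ 011100✓ 100000✓ 100111✓ 110000✓ 111011✓ 111101
Round 1: -00000✓ -00111 -10000✓ -11011 0-0000✓ 0-0010✓ 0000-0✓ 01-000 010-10 0100-0✓ 011-00 1-0000✓
Round 2: --0000 0-00-0
PIs = {--0000, -00111, -11011, 0-00-0, 01-000, 010-10, 011-00, 111101}
Coverage chart:
  m0: --0000,0-00-0
  m2: 0-00-0 ←essential
  m7: -00111 ←essential
  m16: --0000,0-00-0,01-000
  m18: 0-00-0,010-10
  m22: 010-10 ←essential
  m24: 01-000,011-00
  m27: -11011 ←essential
  m28: 011-00 ←essential
  m32: --0000 ←essential
  m39: -00111 ←essential
  m59: -11011 ←essential
  m61: 111101 ←essential
Essential: --0000, -00111, -11011, 0-00-0, 010-10, 011-00, 111101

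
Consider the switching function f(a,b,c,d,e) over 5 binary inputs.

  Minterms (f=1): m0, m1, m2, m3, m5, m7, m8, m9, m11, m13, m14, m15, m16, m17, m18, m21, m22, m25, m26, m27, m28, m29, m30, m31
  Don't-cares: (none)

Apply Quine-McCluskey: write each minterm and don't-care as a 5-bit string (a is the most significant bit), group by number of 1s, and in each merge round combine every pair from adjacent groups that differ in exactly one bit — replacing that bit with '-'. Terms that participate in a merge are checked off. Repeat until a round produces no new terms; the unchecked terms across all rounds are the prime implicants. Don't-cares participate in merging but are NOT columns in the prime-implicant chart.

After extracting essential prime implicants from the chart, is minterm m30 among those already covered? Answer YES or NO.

[col 0] 00000*, 00001*, 00010*, 00011*, 00101*, 00111*, 01000*, 01001*, 01011*, 01101*, 01110*, 01111*, 10000*, 10001*, 10010*, 10101*, 10110*, 11001*, 11010*, 11011*, 11100*, 11101*, 11110*, 11111*
[col 1] -0000*, -0001*, -0010*, -0101*, -1001*, -1011*, -1101*, -1110*, -1111*, 0-000*, 0-001*, 0-011*, 0-101*, 0-111*, 00-01*, 00-11*, 000-0*, 000-1*, 0000-*, 0001-*, 001-1*, 01-01*, 01-11*, 010-1*, 0100-*, 011-1*, 0111-*, 1-001*, 1-010*, 1-101*, 1-110*, 10-01*, 10-10*, 100-0*, 1000-*, 11-01*, 11-10*, 11-11*, 110-1*, 1101-*, 111-0*, 111-1*, 1110-*, 1111-*
[col 2] --001*, --101*, -0-01*, -00-0, -000-, -1-01*, -1-11*, -10-1*, -11-1*, -111-, 0--01*, 0--11*, 0-0-1*, 0-00-, 0-1-1*, 00--1*, 000--, 01--1*, 1--01*, 1--10, 11--1*, 11-1-, 111--
[col 3] ---01, -1--1, 0---1
Prime implicants: ---01, -00-0, -000-, -1--1, -111-, 0---1, 0-00-, 000--, 1--10, 11-1-, 111--
PI chart (minterm → PIs covering it):
  0 | -00-0,-000-,0-00-,000--
  1 | ---01,-000-,0---1,0-00-,000--
  2 | -00-0,000--
  3 | 0---1,000--
  5 | ---01,0---1
  7 | 0---1  (sole → essential)
  8 | 0-00-  (sole → essential)
  9 | ---01,-1--1,0---1,0-00-
  11 | -1--1,0---1
  13 | ---01,-1--1,0---1
  14 | -111-  (sole → essential)
  15 | -1--1,-111-,0---1
  16 | -00-0,-000-
  17 | ---01,-000-
  18 | -00-0,1--10
  21 | ---01  (sole → essential)
  22 | 1--10  (sole → essential)
  25 | ---01,-1--1
  26 | 1--10,11-1-
  27 | -1--1,11-1-
  28 | 111--  (sole → essential)
  29 | ---01,-1--1,111--
  30 | -111-,1--10,11-1-,111--
  31 | -1--1,-111-,11-1-,111--
Essential prime implicants: ---01, -111-, 0---1, 0-00-, 1--10, 111--

YES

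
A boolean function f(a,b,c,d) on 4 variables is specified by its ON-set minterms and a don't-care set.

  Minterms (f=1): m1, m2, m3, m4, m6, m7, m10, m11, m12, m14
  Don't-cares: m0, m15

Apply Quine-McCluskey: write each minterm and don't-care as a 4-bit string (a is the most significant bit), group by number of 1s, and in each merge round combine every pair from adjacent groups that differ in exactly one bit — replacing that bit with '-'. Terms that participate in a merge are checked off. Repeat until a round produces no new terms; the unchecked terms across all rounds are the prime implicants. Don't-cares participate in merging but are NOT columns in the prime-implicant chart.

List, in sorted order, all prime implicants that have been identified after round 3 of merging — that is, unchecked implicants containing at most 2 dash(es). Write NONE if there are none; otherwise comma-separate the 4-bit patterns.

size-2^0 implicants → 0000(✓)  0001(✓)  0010(✓)  0011(✓)  0100(✓)  0110(✓)  0111(✓)  1010(✓)  1011(✓)  1100(✓)  1110(✓)  1111(✓)
size-2^1 implicants → -010(✓)  -011(✓)  -100(✓)  -110(✓)  -111(✓)  0-00(✓)  0-10(✓)  0-11(✓)  00-0(✓)  00-1(✓)  000-(✓)  001-(✓)  01-0(✓)  011-(✓)  1-10(✓)  1-11(✓)  101-(✓)  11-0(✓)  111-(✓)
size-2^2 implicants → --10(✓)  --11(✓)  -01-(✓)  -1-0  -11-(✓)  0--0  0-1-(✓)  00--  1-1-(✓)
size-2^3 implicants → --1-
Unchecked terms (primes): --1-, -1-0, 0--0, 00--

-1-0, 0--0, 00--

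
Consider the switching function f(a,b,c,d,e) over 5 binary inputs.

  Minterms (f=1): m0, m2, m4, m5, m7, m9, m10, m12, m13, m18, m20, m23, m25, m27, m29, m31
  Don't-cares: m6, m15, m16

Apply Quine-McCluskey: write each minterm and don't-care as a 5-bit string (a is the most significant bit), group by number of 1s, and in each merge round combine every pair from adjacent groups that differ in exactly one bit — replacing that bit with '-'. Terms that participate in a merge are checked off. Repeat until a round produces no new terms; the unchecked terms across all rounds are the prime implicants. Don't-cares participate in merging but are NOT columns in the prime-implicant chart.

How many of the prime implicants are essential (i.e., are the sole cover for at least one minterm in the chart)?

Round 0: 00000✓ 00010✓ 00100✓ 00101✓ 00110✓ 00111✓ 01001✓ 01010✓ 01100✓ 01101✓ 01111✓ 10000✓ 10010✓ 10100✓ 10111✓ 11001✓ 11011✓ 11101✓ 11111✓
Round 1: -0000✓ -0010✓ -0100✓ -0111✓ -1001✓ -1101✓ -1111✓ 0-010 0-100✓ 0-101✓ 0-111✓ 00-00✓ 00-10✓ 000-0✓ 001-0✓ 001-1✓ 0010-✓ 0011-✓ 01-01✓ 011-1✓ 0110-✓ 1-111✓ 10-00✓ 100-0✓ 11-01✓ 11-11✓ 110-1✓ 111-1✓
Round 2: --111 -0-00 -00-0 -1-01 -11-1 0-1-1 0-10- 00--0 001-- 11--1
PIs = {--111, -0-00, -00-0, -1-01, -11-1, 0-010, 0-1-1, 0-10-, 00--0, 001--, 11--1}
Coverage chart:
  m0: -0-00,-00-0,00--0
  m2: -00-0,0-010,00--0
  m4: -0-00,0-10-,00--0,001--
  m5: 0-1-1,0-10-,001--
  m7: --111,0-1-1,001--
  m9: -1-01 ←essential
  m10: 0-010 ←essential
  m12: 0-10- ←essential
  m13: -1-01,-11-1,0-1-1,0-10-
  m18: -00-0 ←essential
  m20: -0-00 ←essential
  m23: --111 ←essential
  m25: -1-01,11--1
  m27: 11--1 ←essential
  m29: -1-01,-11-1,11--1
  m31: --111,-11-1,11--1
Essential: --111, -0-00, -00-0, -1-01, 0-010, 0-10-, 11--1

7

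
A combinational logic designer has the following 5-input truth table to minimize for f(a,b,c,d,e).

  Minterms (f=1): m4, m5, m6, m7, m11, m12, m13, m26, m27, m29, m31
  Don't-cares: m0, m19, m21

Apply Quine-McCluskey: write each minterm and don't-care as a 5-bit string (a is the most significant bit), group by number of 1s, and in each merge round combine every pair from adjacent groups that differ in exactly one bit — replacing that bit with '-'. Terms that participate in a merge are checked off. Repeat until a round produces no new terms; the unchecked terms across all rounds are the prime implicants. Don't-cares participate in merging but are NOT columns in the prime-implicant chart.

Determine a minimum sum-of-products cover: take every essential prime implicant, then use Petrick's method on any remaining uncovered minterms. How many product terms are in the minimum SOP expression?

size-2^0 implicants → 00000(✓)  00100(✓)  00101(✓)  00110(✓)  00111(✓)  01011(✓)  01100(✓)  01101(✓)  10011(✓)  10101(✓)  11010(✓)  11011(✓)  11101(✓)  11111(✓)
size-2^1 implicants → -0101(✓)  -1011  -1101(✓)  0-100(✓)  0-101(✓)  00-00  001-0(✓)  001-1(✓)  0010-(✓)  0011-(✓)  0110-(✓)  1-011  1-101(✓)  11-11  1101-  111-1
size-2^2 implicants → --101  0-10-  001--
Unchecked terms (primes): --101, -1011, 0-10-, 00-00, 001--, 1-011, 11-11, 1101-, 111-1
Minterm coverage:
  m4 ⊆ 0-10-,00-00,001--
  m5 ⊆ --101,0-10-,001--
  m6 ⊆ 001-- [E]
  m7 ⊆ 001-- [E]
  m11 ⊆ -1011 [E]
  m12 ⊆ 0-10- [E]
  m13 ⊆ --101,0-10-
  m26 ⊆ 1101- [E]
  m27 ⊆ -1011,1-011,11-11,1101-
  m29 ⊆ --101,111-1
  m31 ⊆ 11-11,111-1
E = {-1011, 0-10-, 001--, 1101-}
Petrick residual → 111-1
Cover = bc'de + a'cd' + a'b'c + abc'd + abce  |cover|=5

5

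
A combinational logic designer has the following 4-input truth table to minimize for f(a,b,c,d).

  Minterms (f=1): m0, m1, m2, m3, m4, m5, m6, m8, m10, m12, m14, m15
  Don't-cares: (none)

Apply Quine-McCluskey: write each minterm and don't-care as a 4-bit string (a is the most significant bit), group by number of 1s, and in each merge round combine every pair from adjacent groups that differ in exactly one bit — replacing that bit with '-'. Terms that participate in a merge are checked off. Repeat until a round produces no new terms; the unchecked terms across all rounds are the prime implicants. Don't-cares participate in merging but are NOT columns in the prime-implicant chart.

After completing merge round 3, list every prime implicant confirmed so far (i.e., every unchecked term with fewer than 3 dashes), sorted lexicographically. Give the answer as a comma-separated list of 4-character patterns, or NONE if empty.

[col 0] 0000*, 0001*, 0010*, 0011*, 0100*, 0101*, 0110*, 1000*, 1010*, 1100*, 1110*, 1111*
[col 1] -000*, -010*, -100*, -110*, 0-00*, 0-01*, 0-10*, 00-0*, 00-1*, 000-*, 001-*, 01-0*, 010-*, 1-00*, 1-10*, 10-0*, 11-0*, 111-
[col 2] --00*, --10*, -0-0*, -1-0*, 0--0*, 0-0-, 00--, 1--0*
[col 3] ---0
Prime implicants: ---0, 0-0-, 00--, 111-

0-0-, 00--, 111-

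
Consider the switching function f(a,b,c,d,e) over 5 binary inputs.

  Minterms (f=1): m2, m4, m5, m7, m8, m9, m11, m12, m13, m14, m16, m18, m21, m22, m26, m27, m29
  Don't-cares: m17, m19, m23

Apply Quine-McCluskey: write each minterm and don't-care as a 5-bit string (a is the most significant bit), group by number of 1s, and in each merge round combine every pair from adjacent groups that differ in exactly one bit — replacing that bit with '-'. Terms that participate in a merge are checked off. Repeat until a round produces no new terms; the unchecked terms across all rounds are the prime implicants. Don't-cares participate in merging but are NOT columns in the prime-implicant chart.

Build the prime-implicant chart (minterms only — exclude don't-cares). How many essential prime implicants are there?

9

[col 0] 00010*, 00100*, 00101*, 00111*, 01000*, 01001*, 01011*, 01100*, 01101*, 01110*, 10000*, 10001*, 10010*, 10011*, 10101*, 10110*, 10111*, 11010*, 11011*, 11101*
[col 1] -0010, -0101*, -0111*, -1011, -1101*, 0-100*, 0-101*, 001-1*, 0010-*, 01-00*, 01-01*, 010-1, 0100-*, 011-0, 0110-*, 1-010*, 1-011*, 1-101*, 10-01*, 10-10*, 10-11*, 100-0*, 100-1*, 1000-*, 1001-*, 101-1*, 1011-*, 1101-*
[col 2] --101, -01-1, 0-10-, 01-0-, 1-01-, 10--1, 10-1-, 100--
Prime implicants: --101, -0010, -01-1, -1011, 0-10-, 01-0-, 010-1, 011-0, 1-01-, 10--1, 10-1-, 100--
PI chart (minterm → PIs covering it):
  2 | -0010  (sole → essential)
  4 | 0-10-  (sole → essential)
  5 | --101,-01-1,0-10-
  7 | -01-1  (sole → essential)
  8 | 01-0-  (sole → essential)
  9 | 01-0-,010-1
  11 | -1011,010-1
  12 | 0-10-,01-0-,011-0
  13 | --101,0-10-,01-0-
  14 | 011-0  (sole → essential)
  16 | 100--  (sole → essential)
  18 | -0010,1-01-,10-1-,100--
  21 | --101,-01-1,10--1
  22 | 10-1-  (sole → essential)
  26 | 1-01-  (sole → essential)
  27 | -1011,1-01-
  29 | --101  (sole → essential)
Essential prime implicants: --101, -0010, -01-1, 0-10-, 01-0-, 011-0, 1-01-, 10-1-, 100--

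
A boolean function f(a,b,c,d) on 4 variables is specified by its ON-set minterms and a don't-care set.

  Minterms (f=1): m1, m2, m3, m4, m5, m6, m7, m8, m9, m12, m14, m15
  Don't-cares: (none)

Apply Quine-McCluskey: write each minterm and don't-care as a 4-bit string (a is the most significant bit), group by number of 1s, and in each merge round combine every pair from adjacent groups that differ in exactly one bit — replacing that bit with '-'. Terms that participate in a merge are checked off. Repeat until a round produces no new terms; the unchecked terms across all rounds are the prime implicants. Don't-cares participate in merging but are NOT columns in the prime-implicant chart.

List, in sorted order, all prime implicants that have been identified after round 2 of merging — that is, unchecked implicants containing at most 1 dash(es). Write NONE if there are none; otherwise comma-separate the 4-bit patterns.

-001, 1-00, 100-

size-2^0 implicants → 0001(✓)  0010(✓)  0011(✓)  0100(✓)  0101(✓)  0110(✓)  0111(✓)  1000(✓)  1001(✓)  1100(✓)  1110(✓)  1111(✓)
size-2^1 implicants → -001  -100(✓)  -110(✓)  -111(✓)  0-01(✓)  0-10(✓)  0-11(✓)  00-1(✓)  001-(✓)  01-0(✓)  01-1(✓)  010-(✓)  011-(✓)  1-00  100-  11-0(✓)  111-(✓)
size-2^2 implicants → -1-0  -11-  0--1  0-1-  01--
Unchecked terms (primes): -001, -1-0, -11-, 0--1, 0-1-, 01--, 1-00, 100-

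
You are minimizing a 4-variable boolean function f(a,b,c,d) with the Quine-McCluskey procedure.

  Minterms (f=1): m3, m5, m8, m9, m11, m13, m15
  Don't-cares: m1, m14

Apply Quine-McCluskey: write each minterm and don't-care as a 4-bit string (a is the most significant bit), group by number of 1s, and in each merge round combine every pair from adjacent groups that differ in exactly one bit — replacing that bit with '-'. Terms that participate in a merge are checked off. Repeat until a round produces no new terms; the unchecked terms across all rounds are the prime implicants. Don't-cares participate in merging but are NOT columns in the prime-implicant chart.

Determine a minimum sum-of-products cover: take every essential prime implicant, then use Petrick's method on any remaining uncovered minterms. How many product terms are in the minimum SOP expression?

4

[col 0] 0001*, 0011*, 0101*, 1000*, 1001*, 1011*, 1101*, 1110*, 1111*
[col 1] -001*, -011*, -101*, 0-01*, 00-1*, 1-01*, 1-11*, 10-1*, 100-, 11-1*, 111-
[col 2] --01, -0-1, 1--1
Prime implicants: --01, -0-1, 1--1, 100-, 111-
PI chart (minterm → PIs covering it):
  3 | -0-1  (sole → essential)
  5 | --01  (sole → essential)
  8 | 100-  (sole → essential)
  9 | --01,-0-1,1--1,100-
  11 | -0-1,1--1
  13 | --01,1--1
  15 | 1--1,111-
Essential prime implicants: --01, -0-1, 100-
Petrick residual → 1--1
Minimum SOP uses 4 PIs: c'd + b'd + ad + ab'c'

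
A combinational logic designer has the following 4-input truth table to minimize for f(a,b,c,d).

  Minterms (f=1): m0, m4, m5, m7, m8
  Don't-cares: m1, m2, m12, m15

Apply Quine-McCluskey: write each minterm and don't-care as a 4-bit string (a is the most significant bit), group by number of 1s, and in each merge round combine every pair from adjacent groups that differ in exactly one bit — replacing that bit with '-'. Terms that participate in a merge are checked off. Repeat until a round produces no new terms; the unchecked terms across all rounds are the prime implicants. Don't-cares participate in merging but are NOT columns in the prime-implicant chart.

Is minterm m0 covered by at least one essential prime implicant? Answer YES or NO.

[col 0] 0000*, 0001*, 0010*, 0100*, 0101*, 0111*, 1000*, 1100*, 1111*
[col 1] -000*, -100*, -111, 0-00*, 0-01*, 00-0, 000-*, 01-1, 010-*, 1-00*
[col 2] --00, 0-0-
Prime implicants: --00, -111, 0-0-, 00-0, 01-1
PI chart (minterm → PIs covering it):
  0 | --00,0-0-,00-0
  4 | --00,0-0-
  5 | 0-0-,01-1
  7 | -111,01-1
  8 | --00  (sole → essential)
Essential prime implicants: --00

YES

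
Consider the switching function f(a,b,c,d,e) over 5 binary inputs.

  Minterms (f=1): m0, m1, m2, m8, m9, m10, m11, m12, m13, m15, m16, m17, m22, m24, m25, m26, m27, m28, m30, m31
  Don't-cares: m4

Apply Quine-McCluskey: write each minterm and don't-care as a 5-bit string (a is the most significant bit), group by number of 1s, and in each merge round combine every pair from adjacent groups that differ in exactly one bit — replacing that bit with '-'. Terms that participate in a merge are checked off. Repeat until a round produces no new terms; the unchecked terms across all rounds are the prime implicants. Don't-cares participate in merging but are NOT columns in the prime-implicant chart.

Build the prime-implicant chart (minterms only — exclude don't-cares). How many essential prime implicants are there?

3

Round 0: 00000✓ 00001✓ 00010✓ 00100✓ 01000✓ 01001✓ 01010✓ 01011✓ 01100✓ 01101✓ 01111✓ 10000✓ 10001✓ 10110✓ 11000✓ 11001✓ 11010✓ 11011✓ 11100✓ 11110✓ 11111✓
Round 1: -0000✓ -0001✓ -1000✓ -1001✓ -1010✓ -1011✓ -1100✓ -1111✓ 0-000✓ 0-001✓ 0-010✓ 0-100✓ 00-00✓ 000-0✓ 0000-✓ 01-00✓ 01-01✓ 01-11✓ 010-0✓ 010-1✓ 0100-✓ 0101-✓ 011-1✓ 0110-✓ 1-000✓ 1-001✓ 1-110 1000-✓ 11-00✓ 11-10✓ 11-11✓ 110-0✓ 110-1✓ 1100-✓ 1101-✓ 111-0✓ 1111-✓
Round 2: --000✓ --001✓ -000-✓ -1-00 -1-11 -10-0✓ -10-1✓ -100-✓ -101-✓ 0--00 0-0-0 0-00-✓ 01--1 01-0- 010--✓ 1-00-✓ 11--0 11-1- 110--✓
Round 3: --00- -10--
PIs = {--00-, -1-00, -1-11, -10--, 0--00, 0-0-0, 01--1, 01-0-, 1-110, 11--0, 11-1-}
Coverage chart:
  m0: --00-,0--00,0-0-0
  m1: --00- ←essential
  m2: 0-0-0 ←essential
  m8: --00-,-1-00,-10--,0--00,0-0-0,01-0-
  m9: --00-,-10--,01--1,01-0-
  m10: -10--,0-0-0
  m11: -1-11,-10--,01--1
  m12: -1-00,0--00,01-0-
  m13: 01--1,01-0-
  m15: -1-11,01--1
  m16: --00- ←essential
  m17: --00- ←essential
  m22: 1-110 ←essential
  m24: --00-,-1-00,-10--,11--0
  m25: --00-,-10--
  m26: -10--,11--0,11-1-
  m27: -1-11,-10--,11-1-
  m28: -1-00,11--0
  m30: 1-110,11--0,11-1-
  m31: -1-11,11-1-
Essential: --00-, 0-0-0, 1-110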